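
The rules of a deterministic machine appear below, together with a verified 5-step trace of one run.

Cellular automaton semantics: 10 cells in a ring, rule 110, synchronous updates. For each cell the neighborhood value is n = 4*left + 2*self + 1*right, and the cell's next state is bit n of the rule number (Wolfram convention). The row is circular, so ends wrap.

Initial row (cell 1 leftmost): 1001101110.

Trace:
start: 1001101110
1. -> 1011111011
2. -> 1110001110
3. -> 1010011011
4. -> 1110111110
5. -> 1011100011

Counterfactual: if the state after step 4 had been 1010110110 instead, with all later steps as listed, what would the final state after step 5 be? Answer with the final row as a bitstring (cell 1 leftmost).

1111111111

state after step 4 := 1010110110
5. -> 1111111111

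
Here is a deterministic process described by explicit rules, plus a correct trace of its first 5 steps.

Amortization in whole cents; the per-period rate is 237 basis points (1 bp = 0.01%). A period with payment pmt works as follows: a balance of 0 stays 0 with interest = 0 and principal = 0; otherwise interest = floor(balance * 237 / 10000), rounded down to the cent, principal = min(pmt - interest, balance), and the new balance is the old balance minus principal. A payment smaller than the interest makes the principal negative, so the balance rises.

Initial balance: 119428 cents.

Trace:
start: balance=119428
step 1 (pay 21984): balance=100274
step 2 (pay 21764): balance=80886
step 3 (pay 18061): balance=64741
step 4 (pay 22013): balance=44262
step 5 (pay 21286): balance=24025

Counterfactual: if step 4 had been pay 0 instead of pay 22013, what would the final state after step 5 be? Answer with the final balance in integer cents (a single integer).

46559

(re-executing from step 4 with the substitution; state before step 4: balance=64741)
step 4 (pay 0): balance=66275
step 5 (pay 21286): balance=46559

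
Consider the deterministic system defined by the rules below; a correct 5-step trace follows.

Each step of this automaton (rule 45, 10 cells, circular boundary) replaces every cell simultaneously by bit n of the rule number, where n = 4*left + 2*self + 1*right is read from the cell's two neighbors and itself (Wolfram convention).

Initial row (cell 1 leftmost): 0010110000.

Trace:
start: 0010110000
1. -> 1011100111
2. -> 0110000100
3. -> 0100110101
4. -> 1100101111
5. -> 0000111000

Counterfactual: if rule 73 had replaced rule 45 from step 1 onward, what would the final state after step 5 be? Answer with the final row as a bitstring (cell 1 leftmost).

(re-executing steps 1..5 under rule 73; state before step 1: 0010110000)
1. -> 1000110111
2. -> 1010110100
3. -> 0000110000
4. -> 1110110111
5. -> 0010110100

0010110100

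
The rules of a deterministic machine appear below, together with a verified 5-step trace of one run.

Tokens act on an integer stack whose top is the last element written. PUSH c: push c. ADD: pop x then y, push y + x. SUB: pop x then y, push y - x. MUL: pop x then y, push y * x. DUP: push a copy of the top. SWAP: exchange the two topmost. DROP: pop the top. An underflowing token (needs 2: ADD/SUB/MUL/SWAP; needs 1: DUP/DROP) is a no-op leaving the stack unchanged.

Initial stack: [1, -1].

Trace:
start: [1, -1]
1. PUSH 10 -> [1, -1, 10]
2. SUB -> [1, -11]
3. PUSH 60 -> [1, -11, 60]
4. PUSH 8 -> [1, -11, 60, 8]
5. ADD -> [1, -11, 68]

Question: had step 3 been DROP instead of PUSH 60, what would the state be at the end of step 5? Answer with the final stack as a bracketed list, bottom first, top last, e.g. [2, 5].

(re-executing from step 3 with the substitution; state before step 3: [1, -11])
3. DROP -> [1]
4. PUSH 8 -> [1, 8]
5. ADD -> [9]

[9]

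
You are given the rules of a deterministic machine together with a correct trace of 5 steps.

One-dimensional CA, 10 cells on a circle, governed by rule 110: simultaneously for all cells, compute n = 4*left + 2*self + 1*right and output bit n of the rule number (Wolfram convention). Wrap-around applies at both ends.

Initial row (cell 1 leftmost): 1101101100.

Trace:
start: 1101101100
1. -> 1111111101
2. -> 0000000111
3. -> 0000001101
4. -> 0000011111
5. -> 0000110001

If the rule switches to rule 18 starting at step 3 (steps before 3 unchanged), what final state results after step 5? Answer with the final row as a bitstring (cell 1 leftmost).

(re-executing steps 3..5 under rule 18; state before step 3: 0000000111)
3. -> 1000001000
4. -> 0100010101
5. -> 0010100000

0010100000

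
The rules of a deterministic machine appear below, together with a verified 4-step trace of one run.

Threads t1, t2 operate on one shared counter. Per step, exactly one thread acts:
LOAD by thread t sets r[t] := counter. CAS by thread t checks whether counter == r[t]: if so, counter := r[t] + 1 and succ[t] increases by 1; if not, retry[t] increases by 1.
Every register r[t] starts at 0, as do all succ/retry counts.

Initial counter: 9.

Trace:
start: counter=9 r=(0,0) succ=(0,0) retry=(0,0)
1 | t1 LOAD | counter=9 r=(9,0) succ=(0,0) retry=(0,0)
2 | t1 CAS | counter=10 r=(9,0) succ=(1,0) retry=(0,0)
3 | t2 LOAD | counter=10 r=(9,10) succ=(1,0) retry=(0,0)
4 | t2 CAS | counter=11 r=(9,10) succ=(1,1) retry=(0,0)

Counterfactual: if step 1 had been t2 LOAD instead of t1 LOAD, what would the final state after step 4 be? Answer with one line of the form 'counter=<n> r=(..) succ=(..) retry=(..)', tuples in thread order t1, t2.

counter=10 r=(0,9) succ=(0,1) retry=(1,0)

(re-executing from step 1 with the substitution; state before step 1: counter=9 r=(0,0) succ=(0,0) retry=(0,0))
1 | t2 LOAD | counter=9 r=(0,9) succ=(0,0) retry=(0,0)
2 | t1 CAS | counter=9 r=(0,9) succ=(0,0) retry=(1,0)
3 | t2 LOAD | counter=9 r=(0,9) succ=(0,0) retry=(1,0)
4 | t2 CAS | counter=10 r=(0,9) succ=(0,1) retry=(1,0)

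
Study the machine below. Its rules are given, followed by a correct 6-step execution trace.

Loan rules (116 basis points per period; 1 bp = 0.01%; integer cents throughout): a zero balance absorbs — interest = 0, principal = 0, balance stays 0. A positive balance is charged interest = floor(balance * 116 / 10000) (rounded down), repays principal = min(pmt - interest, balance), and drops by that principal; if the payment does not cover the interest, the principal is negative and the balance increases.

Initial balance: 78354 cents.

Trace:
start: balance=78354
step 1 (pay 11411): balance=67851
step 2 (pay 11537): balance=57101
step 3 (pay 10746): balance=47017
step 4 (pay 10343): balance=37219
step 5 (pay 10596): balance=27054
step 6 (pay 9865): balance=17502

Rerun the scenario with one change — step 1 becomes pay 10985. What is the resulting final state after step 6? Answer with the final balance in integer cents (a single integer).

17954

(re-executing from step 1 with the substitution; state before step 1: balance=78354)
step 1 (pay 10985): balance=68277
step 2 (pay 11537): balance=57532
step 3 (pay 10746): balance=47453
step 4 (pay 10343): balance=37660
step 5 (pay 10596): balance=27500
step 6 (pay 9865): balance=17954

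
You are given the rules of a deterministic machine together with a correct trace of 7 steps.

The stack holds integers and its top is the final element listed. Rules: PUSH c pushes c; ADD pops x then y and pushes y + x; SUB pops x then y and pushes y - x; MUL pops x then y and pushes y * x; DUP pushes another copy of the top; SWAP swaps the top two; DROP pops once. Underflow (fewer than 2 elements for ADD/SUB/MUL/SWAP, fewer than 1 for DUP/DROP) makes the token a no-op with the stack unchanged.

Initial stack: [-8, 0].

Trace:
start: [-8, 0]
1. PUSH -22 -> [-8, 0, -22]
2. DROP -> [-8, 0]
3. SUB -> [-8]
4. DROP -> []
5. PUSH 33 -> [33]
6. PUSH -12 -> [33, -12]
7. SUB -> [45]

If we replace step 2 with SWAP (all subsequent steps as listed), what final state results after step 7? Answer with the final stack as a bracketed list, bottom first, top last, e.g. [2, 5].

(re-executing from step 2 with the substitution; state before step 2: [-8, 0, -22])
2. SWAP -> [-8, -22, 0]
3. SUB -> [-8, -22]
4. DROP -> [-8]
5. PUSH 33 -> [-8, 33]
6. PUSH -12 -> [-8, 33, -12]
7. SUB -> [-8, 45]

[-8, 45]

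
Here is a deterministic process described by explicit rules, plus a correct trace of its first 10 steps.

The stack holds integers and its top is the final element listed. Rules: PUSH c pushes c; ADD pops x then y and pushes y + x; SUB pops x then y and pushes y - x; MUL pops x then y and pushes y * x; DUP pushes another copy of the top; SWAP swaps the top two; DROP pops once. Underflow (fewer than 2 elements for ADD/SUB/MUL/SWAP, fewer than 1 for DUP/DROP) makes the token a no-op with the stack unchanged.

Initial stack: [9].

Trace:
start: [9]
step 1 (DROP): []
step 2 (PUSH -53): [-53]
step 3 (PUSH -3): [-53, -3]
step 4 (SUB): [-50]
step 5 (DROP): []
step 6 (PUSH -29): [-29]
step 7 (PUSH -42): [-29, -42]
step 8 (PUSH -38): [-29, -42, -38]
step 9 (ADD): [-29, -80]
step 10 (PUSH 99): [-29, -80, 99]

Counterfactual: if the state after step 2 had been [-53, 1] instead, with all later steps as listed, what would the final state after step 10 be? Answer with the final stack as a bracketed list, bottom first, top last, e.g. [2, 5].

state after step 2 := [-53, 1]
step 3 (PUSH -3): [-53, 1, -3]
step 4 (SUB): [-53, 4]
step 5 (DROP): [-53]
step 6 (PUSH -29): [-53, -29]
step 7 (PUSH -42): [-53, -29, -42]
step 8 (PUSH -38): [-53, -29, -42, -38]
step 9 (ADD): [-53, -29, -80]
step 10 (PUSH 99): [-53, -29, -80, 99]

[-53, -29, -80, 99]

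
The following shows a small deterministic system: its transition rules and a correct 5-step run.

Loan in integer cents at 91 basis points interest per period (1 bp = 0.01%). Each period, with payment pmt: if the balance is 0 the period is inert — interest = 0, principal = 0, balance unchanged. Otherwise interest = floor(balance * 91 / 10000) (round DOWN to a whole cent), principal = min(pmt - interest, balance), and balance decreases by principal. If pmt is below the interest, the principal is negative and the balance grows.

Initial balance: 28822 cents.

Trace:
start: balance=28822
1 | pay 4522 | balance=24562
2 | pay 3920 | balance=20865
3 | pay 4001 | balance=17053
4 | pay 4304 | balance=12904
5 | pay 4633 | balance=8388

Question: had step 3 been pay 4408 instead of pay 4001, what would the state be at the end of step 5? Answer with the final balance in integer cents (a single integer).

7973

(re-executing from step 3 with the substitution; state before step 3: balance=20865)
3 | pay 4408 | balance=16646
4 | pay 4304 | balance=12493
5 | pay 4633 | balance=7973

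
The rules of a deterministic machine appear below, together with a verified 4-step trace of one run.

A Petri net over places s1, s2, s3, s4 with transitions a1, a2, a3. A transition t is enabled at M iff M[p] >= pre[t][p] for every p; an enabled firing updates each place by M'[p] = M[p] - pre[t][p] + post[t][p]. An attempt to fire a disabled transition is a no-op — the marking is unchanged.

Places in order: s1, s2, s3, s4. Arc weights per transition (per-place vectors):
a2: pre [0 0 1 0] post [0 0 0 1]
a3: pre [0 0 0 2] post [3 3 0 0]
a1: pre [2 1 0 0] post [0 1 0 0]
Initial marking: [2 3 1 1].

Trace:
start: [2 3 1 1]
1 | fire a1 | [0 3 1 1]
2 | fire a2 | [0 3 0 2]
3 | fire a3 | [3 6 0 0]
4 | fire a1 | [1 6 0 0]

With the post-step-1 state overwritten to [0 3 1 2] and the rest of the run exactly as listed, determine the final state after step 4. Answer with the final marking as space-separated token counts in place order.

state after step 1 := [0 3 1 2]
2 | fire a2 | [0 3 0 3]
3 | fire a3 | [3 6 0 1]
4 | fire a1 | [1 6 0 1]

1 6 0 1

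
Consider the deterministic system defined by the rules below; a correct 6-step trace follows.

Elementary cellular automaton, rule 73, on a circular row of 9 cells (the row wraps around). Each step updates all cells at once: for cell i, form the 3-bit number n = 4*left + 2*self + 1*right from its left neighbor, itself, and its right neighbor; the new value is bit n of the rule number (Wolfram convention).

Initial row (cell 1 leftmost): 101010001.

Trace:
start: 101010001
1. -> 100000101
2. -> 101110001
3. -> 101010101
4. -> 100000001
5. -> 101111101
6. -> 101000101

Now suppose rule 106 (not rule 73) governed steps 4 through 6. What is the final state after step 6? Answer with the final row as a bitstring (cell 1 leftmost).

(re-executing steps 4..6 under rule 106; state before step 4: 101010101)
4. -> 110101011
5. -> 011010110
6. -> 111101110

111101110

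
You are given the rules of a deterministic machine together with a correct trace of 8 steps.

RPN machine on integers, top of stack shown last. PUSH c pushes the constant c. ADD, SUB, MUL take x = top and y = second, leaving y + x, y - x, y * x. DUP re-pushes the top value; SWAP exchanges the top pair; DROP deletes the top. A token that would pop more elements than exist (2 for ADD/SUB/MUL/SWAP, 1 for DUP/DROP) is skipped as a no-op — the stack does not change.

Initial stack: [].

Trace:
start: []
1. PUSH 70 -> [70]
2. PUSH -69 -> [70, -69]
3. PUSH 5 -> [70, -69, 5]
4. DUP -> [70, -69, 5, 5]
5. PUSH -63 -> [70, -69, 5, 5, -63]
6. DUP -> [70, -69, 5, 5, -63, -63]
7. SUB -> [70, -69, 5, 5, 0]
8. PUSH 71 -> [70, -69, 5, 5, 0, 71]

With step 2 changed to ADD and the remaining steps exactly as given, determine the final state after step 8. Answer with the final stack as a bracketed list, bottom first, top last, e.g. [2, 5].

(re-executing from step 2 with the substitution; state before step 2: [70])
2. ADD -> [70]
3. PUSH 5 -> [70, 5]
4. DUP -> [70, 5, 5]
5. PUSH -63 -> [70, 5, 5, -63]
6. DUP -> [70, 5, 5, -63, -63]
7. SUB -> [70, 5, 5, 0]
8. PUSH 71 -> [70, 5, 5, 0, 71]

[70, 5, 5, 0, 71]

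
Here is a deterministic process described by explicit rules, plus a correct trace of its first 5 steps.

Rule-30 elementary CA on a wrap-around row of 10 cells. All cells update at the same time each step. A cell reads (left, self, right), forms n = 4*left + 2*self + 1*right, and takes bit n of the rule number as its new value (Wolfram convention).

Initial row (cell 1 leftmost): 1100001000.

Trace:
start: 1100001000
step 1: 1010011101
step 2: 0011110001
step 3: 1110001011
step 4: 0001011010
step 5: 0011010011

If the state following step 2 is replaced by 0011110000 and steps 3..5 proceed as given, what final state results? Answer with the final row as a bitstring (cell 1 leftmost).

1001010011

state after step 2 := 0011110000
step 3: 0110001000
step 4: 1101011100
step 5: 1001010011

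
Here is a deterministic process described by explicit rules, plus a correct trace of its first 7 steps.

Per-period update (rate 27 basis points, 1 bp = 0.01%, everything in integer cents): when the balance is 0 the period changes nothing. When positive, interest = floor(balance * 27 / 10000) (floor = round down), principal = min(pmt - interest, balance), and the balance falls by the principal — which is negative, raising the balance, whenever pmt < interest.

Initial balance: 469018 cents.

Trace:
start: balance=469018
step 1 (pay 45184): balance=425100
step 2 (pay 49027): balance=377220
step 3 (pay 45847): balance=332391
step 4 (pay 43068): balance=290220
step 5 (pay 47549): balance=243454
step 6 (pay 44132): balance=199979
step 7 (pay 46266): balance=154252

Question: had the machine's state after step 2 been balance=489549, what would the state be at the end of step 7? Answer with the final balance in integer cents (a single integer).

268106

state after step 2 := balance=489549
step 3 (pay 45847): balance=445023
step 4 (pay 43068): balance=403156
step 5 (pay 47549): balance=356695
step 6 (pay 44132): balance=313526
step 7 (pay 46266): balance=268106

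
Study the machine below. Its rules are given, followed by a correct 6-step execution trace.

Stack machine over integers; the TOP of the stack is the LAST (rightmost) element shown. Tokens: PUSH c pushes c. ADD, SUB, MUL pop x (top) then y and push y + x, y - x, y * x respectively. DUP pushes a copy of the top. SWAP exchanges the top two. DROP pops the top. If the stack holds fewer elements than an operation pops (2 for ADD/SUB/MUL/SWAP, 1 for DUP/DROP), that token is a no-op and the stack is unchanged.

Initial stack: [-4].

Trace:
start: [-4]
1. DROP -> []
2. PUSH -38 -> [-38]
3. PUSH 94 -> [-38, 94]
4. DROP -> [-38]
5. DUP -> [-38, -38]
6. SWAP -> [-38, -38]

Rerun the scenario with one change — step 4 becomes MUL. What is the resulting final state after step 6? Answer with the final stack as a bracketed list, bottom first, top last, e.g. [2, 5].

[-3572, -3572]

(re-executing from step 4 with the substitution; state before step 4: [-38, 94])
4. MUL -> [-3572]
5. DUP -> [-3572, -3572]
6. SWAP -> [-3572, -3572]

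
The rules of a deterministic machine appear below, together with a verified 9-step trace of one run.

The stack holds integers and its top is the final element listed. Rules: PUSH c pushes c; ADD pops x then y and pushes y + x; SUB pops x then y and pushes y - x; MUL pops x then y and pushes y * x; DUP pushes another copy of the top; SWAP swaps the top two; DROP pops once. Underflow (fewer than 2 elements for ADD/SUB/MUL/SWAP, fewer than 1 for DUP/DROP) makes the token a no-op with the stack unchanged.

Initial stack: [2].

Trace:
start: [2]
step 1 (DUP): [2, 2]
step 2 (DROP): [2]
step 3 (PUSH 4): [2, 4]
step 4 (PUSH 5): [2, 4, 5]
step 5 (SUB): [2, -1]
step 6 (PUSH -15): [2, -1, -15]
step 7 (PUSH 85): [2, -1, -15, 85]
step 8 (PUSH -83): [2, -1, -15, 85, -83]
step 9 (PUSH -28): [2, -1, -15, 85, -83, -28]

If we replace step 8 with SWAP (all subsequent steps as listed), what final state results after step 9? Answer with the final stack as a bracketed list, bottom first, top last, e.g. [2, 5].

(re-executing from step 8 with the substitution; state before step 8: [2, -1, -15, 85])
step 8 (SWAP): [2, -1, 85, -15]
step 9 (PUSH -28): [2, -1, 85, -15, -28]

[2, -1, 85, -15, -28]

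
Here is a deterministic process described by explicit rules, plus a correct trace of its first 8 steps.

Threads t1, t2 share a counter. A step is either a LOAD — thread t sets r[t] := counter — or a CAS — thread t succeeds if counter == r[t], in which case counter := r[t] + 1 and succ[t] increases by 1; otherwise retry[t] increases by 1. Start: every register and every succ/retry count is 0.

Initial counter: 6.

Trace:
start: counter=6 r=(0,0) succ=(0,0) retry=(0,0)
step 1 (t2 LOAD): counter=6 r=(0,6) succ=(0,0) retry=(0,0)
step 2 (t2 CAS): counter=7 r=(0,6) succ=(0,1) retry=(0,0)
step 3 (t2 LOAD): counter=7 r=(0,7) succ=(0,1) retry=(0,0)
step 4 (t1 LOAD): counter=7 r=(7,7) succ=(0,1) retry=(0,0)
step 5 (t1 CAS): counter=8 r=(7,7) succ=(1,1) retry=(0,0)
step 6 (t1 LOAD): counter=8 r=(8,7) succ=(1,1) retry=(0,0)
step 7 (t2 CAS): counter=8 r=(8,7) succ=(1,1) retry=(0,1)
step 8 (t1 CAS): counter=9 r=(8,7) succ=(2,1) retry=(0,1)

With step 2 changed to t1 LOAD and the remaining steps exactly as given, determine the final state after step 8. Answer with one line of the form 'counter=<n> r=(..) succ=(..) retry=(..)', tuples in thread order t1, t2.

counter=8 r=(7,6) succ=(2,0) retry=(0,1)

(re-executing from step 2 with the substitution; state before step 2: counter=6 r=(0,6) succ=(0,0) retry=(0,0))
step 2 (t1 LOAD): counter=6 r=(6,6) succ=(0,0) retry=(0,0)
step 3 (t2 LOAD): counter=6 r=(6,6) succ=(0,0) retry=(0,0)
step 4 (t1 LOAD): counter=6 r=(6,6) succ=(0,0) retry=(0,0)
step 5 (t1 CAS): counter=7 r=(6,6) succ=(1,0) retry=(0,0)
step 6 (t1 LOAD): counter=7 r=(7,6) succ=(1,0) retry=(0,0)
step 7 (t2 CAS): counter=7 r=(7,6) succ=(1,0) retry=(0,1)
step 8 (t1 CAS): counter=8 r=(7,6) succ=(2,0) retry=(0,1)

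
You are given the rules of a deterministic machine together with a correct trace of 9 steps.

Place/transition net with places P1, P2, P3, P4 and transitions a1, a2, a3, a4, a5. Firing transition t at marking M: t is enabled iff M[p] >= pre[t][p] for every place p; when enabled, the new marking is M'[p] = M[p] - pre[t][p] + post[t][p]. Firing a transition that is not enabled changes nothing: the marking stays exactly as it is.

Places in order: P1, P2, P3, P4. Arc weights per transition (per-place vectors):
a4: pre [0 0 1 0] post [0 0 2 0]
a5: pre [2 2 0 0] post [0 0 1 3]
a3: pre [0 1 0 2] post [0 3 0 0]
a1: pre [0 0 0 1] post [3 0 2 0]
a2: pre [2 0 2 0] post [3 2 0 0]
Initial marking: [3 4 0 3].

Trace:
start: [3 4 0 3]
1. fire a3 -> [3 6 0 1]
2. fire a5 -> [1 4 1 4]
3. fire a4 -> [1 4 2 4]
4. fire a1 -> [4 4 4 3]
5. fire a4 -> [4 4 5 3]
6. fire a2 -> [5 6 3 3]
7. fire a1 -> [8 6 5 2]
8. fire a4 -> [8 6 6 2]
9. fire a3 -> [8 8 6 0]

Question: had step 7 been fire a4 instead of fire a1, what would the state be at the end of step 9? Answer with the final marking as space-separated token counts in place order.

(re-executing from step 7 with the substitution; state before step 7: [5 6 3 3])
7. fire a4 -> [5 6 4 3]
8. fire a4 -> [5 6 5 3]
9. fire a3 -> [5 8 5 1]

5 8 5 1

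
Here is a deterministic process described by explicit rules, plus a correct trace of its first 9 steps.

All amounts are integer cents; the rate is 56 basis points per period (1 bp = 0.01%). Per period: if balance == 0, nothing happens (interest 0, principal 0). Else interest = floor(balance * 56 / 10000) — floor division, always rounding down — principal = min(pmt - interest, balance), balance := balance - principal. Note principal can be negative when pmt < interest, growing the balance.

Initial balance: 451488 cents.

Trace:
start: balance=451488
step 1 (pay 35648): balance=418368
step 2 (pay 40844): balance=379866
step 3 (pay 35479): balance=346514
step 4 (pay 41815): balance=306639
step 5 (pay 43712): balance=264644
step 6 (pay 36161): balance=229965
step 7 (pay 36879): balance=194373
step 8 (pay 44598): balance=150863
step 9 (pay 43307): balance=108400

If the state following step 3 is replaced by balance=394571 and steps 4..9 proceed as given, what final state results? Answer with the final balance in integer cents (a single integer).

state after step 3 := balance=394571
step 4 (pay 41815): balance=354965
step 5 (pay 43712): balance=313240
step 6 (pay 36161): balance=278833
step 7 (pay 36879): balance=243515
step 8 (pay 44598): balance=200280
step 9 (pay 43307): balance=158094

158094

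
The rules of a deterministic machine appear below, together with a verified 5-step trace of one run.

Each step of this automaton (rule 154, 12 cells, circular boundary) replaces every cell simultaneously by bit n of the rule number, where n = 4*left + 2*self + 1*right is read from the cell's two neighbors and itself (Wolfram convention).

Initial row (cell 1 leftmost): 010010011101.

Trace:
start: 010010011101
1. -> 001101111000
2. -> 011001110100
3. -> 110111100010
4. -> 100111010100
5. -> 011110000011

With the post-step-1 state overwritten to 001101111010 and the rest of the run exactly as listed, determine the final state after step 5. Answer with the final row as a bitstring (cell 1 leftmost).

011110100011

state after step 1 := 001101111010
2. -> 011001110001
3. -> 010111101010
4. -> 100111000001
5. -> 011110100011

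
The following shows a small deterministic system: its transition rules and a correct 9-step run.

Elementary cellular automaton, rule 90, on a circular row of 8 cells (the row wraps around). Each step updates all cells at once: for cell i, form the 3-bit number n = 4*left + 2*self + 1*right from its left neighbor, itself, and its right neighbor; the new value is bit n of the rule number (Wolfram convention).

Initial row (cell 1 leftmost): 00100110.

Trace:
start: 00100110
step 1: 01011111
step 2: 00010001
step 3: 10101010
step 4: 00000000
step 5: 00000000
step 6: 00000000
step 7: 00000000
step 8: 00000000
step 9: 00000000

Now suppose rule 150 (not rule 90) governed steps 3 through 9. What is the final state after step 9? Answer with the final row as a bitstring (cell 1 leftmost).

10111011

(re-executing steps 3..9 under rule 150; state before step 3: 00010001)
step 3: 10111011
step 4: 00010001
step 5: 10111011
step 6: 00010001
step 7: 10111011
step 8: 00010001
step 9: 10111011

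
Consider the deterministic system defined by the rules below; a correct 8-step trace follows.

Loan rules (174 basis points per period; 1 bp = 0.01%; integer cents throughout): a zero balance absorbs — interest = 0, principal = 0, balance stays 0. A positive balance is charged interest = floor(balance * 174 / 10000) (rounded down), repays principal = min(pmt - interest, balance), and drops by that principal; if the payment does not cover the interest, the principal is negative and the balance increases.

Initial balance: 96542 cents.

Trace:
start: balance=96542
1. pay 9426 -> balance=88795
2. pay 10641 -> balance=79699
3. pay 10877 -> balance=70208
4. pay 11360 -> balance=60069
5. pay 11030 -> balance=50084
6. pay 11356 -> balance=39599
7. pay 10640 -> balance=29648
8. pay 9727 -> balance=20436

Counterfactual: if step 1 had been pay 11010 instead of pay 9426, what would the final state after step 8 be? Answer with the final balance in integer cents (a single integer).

18648

(re-executing from step 1 with the substitution; state before step 1: balance=96542)
1. pay 11010 -> balance=87211
2. pay 10641 -> balance=78087
3. pay 10877 -> balance=68568
4. pay 11360 -> balance=58401
5. pay 11030 -> balance=48387
6. pay 11356 -> balance=37872
7. pay 10640 -> balance=27890
8. pay 9727 -> balance=18648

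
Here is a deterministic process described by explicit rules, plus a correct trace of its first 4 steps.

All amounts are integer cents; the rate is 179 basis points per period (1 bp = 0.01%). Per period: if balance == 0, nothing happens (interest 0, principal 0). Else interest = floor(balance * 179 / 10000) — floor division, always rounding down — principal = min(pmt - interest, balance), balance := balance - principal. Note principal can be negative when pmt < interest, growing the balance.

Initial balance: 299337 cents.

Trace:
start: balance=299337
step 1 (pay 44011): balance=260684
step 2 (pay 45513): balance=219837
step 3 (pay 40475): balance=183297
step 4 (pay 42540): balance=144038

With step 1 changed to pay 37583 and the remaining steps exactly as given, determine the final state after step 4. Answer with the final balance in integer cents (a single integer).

(re-executing from step 1 with the substitution; state before step 1: balance=299337)
step 1 (pay 37583): balance=267112
step 2 (pay 45513): balance=226380
step 3 (pay 40475): balance=189957
step 4 (pay 42540): balance=150817

150817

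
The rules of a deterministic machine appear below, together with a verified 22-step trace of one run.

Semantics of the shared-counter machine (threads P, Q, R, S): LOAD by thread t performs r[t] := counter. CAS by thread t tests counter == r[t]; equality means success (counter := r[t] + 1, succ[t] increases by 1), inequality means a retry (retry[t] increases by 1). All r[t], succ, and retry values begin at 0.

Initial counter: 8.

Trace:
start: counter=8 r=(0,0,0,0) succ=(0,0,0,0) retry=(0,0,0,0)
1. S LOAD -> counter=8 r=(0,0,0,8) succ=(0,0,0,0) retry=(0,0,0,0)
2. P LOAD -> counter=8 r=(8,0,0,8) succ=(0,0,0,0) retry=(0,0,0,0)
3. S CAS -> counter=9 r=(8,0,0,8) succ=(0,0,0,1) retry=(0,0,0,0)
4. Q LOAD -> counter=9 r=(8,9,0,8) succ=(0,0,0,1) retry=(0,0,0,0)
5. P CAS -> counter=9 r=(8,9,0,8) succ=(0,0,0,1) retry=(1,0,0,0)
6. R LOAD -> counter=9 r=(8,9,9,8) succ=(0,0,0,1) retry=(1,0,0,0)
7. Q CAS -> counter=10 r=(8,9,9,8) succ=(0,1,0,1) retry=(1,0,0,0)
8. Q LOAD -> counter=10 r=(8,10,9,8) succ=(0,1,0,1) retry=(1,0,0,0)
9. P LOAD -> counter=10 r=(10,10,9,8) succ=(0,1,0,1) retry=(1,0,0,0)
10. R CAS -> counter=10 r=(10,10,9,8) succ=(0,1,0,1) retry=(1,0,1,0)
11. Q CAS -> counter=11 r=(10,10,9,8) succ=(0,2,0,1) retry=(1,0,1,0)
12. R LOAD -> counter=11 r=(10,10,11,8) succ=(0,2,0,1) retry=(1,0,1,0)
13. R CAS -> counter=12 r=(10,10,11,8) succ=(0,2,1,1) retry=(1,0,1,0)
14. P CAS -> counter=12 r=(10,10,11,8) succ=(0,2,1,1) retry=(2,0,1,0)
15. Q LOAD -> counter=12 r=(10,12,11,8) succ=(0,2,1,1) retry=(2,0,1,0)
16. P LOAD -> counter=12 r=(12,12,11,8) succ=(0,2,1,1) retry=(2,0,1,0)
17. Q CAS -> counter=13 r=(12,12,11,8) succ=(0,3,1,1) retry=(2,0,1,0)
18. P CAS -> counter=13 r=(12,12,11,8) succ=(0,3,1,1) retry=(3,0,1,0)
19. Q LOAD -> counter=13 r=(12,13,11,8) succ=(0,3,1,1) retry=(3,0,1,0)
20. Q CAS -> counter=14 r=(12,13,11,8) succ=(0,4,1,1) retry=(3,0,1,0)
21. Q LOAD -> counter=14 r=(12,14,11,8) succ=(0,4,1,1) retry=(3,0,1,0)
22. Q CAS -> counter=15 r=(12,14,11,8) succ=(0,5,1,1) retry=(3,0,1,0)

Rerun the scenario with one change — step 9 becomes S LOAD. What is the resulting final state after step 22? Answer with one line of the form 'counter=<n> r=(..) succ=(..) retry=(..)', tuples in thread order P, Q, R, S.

counter=15 r=(12,14,11,10) succ=(0,5,1,1) retry=(3,0,1,0)

(re-executing from step 9 with the substitution; state before step 9: counter=10 r=(8,10,9,8) succ=(0,1,0,1) retry=(1,0,0,0))
9. S LOAD -> counter=10 r=(8,10,9,10) succ=(0,1,0,1) retry=(1,0,0,0)
10. R CAS -> counter=10 r=(8,10,9,10) succ=(0,1,0,1) retry=(1,0,1,0)
11. Q CAS -> counter=11 r=(8,10,9,10) succ=(0,2,0,1) retry=(1,0,1,0)
12. R LOAD -> counter=11 r=(8,10,11,10) succ=(0,2,0,1) retry=(1,0,1,0)
13. R CAS -> counter=12 r=(8,10,11,10) succ=(0,2,1,1) retry=(1,0,1,0)
14. P CAS -> counter=12 r=(8,10,11,10) succ=(0,2,1,1) retry=(2,0,1,0)
15. Q LOAD -> counter=12 r=(8,12,11,10) succ=(0,2,1,1) retry=(2,0,1,0)
16. P LOAD -> counter=12 r=(12,12,11,10) succ=(0,2,1,1) retry=(2,0,1,0)
17. Q CAS -> counter=13 r=(12,12,11,10) succ=(0,3,1,1) retry=(2,0,1,0)
18. P CAS -> counter=13 r=(12,12,11,10) succ=(0,3,1,1) retry=(3,0,1,0)
19. Q LOAD -> counter=13 r=(12,13,11,10) succ=(0,3,1,1) retry=(3,0,1,0)
20. Q CAS -> counter=14 r=(12,13,11,10) succ=(0,4,1,1) retry=(3,0,1,0)
21. Q LOAD -> counter=14 r=(12,14,11,10) succ=(0,4,1,1) retry=(3,0,1,0)
22. Q CAS -> counter=15 r=(12,14,11,10) succ=(0,5,1,1) retry=(3,0,1,0)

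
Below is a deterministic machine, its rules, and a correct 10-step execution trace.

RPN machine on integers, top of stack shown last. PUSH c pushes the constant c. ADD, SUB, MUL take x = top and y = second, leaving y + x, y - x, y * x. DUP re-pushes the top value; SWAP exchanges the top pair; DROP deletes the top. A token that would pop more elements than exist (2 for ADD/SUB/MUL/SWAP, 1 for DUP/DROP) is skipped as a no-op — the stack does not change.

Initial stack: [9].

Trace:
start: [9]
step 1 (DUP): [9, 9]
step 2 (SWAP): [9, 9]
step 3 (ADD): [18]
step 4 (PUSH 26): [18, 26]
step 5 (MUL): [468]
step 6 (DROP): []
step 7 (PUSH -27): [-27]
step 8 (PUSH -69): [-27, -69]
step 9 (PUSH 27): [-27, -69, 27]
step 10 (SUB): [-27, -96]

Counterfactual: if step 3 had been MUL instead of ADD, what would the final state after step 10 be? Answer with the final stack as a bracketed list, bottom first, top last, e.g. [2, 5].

[-27, -96]

(re-executing from step 3 with the substitution; state before step 3: [9, 9])
step 3 (MUL): [81]
step 4 (PUSH 26): [81, 26]
step 5 (MUL): [2106]
step 6 (DROP): []
step 7 (PUSH -27): [-27]
step 8 (PUSH -69): [-27, -69]
step 9 (PUSH 27): [-27, -69, 27]
step 10 (SUB): [-27, -96]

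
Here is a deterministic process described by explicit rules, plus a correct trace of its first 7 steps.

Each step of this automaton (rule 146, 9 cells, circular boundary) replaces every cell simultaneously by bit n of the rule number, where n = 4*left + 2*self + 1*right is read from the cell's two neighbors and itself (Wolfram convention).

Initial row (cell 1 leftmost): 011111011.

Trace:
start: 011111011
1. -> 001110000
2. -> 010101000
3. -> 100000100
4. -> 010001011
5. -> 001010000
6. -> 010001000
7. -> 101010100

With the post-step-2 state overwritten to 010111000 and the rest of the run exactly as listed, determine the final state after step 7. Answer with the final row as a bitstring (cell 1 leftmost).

state after step 2 := 010111000
3. -> 100010100
4. -> 010100011
5. -> 000010100
6. -> 000100010
7. -> 001010101

001010101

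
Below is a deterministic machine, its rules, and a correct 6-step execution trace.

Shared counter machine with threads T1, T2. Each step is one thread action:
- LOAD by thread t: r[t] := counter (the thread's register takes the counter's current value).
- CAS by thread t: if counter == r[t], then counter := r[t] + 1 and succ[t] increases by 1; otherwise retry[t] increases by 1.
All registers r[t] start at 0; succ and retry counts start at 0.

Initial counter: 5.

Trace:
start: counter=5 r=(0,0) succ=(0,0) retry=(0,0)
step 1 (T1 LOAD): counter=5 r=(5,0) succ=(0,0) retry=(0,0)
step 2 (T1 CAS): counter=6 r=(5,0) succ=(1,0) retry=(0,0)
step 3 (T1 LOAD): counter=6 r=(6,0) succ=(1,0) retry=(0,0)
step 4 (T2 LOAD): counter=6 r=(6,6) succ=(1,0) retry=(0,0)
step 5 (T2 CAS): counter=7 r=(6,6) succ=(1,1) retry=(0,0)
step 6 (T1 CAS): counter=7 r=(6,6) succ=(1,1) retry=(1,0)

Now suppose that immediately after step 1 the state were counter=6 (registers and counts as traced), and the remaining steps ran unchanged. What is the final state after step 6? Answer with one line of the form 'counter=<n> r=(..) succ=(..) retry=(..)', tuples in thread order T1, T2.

state after step 1 := counter=6 r=(5,0) succ=(0,0) retry=(0,0)
step 2 (T1 CAS): counter=6 r=(5,0) succ=(0,0) retry=(1,0)
step 3 (T1 LOAD): counter=6 r=(6,0) succ=(0,0) retry=(1,0)
step 4 (T2 LOAD): counter=6 r=(6,6) succ=(0,0) retry=(1,0)
step 5 (T2 CAS): counter=7 r=(6,6) succ=(0,1) retry=(1,0)
step 6 (T1 CAS): counter=7 r=(6,6) succ=(0,1) retry=(2,0)

counter=7 r=(6,6) succ=(0,1) retry=(2,0)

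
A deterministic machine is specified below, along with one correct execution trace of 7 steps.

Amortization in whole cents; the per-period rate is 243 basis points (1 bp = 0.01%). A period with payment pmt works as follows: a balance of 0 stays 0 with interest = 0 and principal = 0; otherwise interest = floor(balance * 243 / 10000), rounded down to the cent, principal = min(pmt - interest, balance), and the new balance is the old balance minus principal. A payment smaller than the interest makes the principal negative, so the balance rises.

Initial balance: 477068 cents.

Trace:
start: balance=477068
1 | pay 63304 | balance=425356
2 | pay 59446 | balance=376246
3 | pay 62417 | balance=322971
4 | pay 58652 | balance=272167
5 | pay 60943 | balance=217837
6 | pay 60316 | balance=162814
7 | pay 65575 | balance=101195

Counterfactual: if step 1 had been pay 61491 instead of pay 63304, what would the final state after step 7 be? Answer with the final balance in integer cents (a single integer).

103288

(re-executing from step 1 with the substitution; state before step 1: balance=477068)
1 | pay 61491 | balance=427169
2 | pay 59446 | balance=378103
3 | pay 62417 | balance=324873
4 | pay 58652 | balance=274115
5 | pay 60943 | balance=219832
6 | pay 60316 | balance=164857
7 | pay 65575 | balance=103288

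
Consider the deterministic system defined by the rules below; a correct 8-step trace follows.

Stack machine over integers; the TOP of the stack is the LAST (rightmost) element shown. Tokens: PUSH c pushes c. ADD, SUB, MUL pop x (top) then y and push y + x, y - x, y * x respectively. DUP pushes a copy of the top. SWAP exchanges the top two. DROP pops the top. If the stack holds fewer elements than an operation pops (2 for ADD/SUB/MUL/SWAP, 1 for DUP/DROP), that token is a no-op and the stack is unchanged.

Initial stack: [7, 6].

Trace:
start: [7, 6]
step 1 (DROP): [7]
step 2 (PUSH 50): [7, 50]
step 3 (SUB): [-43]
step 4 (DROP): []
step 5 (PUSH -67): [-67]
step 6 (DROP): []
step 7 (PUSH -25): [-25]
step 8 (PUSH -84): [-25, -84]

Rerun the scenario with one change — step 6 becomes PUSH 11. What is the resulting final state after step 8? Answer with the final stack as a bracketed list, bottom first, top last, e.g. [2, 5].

[-67, 11, -25, -84]

(re-executing from step 6 with the substitution; state before step 6: [-67])
step 6 (PUSH 11): [-67, 11]
step 7 (PUSH -25): [-67, 11, -25]
step 8 (PUSH -84): [-67, 11, -25, -84]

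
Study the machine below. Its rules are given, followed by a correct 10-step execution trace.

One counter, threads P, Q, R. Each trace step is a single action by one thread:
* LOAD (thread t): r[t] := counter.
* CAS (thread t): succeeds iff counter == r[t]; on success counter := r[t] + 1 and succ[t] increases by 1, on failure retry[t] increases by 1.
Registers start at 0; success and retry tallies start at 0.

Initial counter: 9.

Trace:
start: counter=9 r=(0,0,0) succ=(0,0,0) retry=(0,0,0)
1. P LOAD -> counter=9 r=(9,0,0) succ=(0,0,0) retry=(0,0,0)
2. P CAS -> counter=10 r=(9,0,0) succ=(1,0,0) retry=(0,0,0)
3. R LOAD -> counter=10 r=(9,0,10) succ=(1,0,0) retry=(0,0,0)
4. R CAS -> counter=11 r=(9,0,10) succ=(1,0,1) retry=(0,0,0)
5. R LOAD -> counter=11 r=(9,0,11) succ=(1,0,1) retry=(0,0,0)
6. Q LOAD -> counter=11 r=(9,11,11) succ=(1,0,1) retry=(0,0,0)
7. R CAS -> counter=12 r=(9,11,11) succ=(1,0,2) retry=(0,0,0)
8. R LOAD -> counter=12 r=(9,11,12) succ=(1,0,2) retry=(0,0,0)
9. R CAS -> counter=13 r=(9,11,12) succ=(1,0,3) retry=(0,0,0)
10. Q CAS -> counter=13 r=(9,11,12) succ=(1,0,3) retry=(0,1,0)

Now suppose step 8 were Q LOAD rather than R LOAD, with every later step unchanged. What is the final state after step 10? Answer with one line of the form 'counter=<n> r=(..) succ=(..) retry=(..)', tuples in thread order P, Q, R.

counter=13 r=(9,12,11) succ=(1,1,2) retry=(0,0,1)

(re-executing from step 8 with the substitution; state before step 8: counter=12 r=(9,11,11) succ=(1,0,2) retry=(0,0,0))
8. Q LOAD -> counter=12 r=(9,12,11) succ=(1,0,2) retry=(0,0,0)
9. R CAS -> counter=12 r=(9,12,11) succ=(1,0,2) retry=(0,0,1)
10. Q CAS -> counter=13 r=(9,12,11) succ=(1,1,2) retry=(0,0,1)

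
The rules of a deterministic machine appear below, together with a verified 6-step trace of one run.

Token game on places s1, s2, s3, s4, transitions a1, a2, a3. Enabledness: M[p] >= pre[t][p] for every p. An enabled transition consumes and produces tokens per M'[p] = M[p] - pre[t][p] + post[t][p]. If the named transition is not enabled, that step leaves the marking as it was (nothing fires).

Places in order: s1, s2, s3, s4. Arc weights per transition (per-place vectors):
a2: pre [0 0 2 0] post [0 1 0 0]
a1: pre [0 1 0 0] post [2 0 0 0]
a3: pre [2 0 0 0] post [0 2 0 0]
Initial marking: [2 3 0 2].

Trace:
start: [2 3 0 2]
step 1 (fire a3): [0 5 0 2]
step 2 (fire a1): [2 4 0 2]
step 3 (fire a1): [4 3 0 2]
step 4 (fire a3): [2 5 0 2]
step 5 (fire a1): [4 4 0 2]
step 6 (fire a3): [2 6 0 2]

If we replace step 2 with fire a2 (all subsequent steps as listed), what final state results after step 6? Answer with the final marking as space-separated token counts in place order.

(re-executing from step 2 with the substitution; state before step 2: [0 5 0 2])
step 2 (fire a2): [0 5 0 2]
step 3 (fire a1): [2 4 0 2]
step 4 (fire a3): [0 6 0 2]
step 5 (fire a1): [2 5 0 2]
step 6 (fire a3): [0 7 0 2]

0 7 0 2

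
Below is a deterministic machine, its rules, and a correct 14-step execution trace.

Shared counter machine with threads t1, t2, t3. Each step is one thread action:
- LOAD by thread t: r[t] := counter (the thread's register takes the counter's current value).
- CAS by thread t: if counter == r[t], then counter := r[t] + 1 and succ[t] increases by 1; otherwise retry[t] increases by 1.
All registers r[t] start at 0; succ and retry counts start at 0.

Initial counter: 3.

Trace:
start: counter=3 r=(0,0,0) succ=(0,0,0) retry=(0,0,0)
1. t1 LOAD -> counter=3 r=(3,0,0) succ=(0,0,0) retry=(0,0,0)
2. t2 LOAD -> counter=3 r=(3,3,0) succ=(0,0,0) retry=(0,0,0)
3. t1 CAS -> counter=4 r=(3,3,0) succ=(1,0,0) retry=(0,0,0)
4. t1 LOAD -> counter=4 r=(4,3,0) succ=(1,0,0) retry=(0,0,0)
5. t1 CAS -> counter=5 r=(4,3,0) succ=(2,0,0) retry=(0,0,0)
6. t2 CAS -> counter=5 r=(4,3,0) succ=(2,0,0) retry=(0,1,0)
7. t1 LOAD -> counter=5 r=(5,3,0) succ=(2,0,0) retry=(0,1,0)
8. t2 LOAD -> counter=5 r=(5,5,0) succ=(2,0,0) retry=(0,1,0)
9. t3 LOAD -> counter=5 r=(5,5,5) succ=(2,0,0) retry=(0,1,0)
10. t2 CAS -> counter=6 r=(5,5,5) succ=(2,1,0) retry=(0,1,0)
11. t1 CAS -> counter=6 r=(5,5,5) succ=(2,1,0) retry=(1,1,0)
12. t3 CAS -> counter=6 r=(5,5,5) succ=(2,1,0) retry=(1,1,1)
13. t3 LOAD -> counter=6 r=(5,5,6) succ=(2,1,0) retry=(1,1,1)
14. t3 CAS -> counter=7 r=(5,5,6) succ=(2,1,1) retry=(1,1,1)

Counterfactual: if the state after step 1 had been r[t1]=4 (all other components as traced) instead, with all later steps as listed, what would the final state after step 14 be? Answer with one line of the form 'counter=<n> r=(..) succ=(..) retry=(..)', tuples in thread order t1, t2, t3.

counter=6 r=(4,4,5) succ=(1,1,1) retry=(2,1,1)

state after step 1 := counter=3 r=(4,0,0) succ=(0,0,0) retry=(0,0,0)
2. t2 LOAD -> counter=3 r=(4,3,0) succ=(0,0,0) retry=(0,0,0)
3. t1 CAS -> counter=3 r=(4,3,0) succ=(0,0,0) retry=(1,0,0)
4. t1 LOAD -> counter=3 r=(3,3,0) succ=(0,0,0) retry=(1,0,0)
5. t1 CAS -> counter=4 r=(3,3,0) succ=(1,0,0) retry=(1,0,0)
6. t2 CAS -> counter=4 r=(3,3,0) succ=(1,0,0) retry=(1,1,0)
7. t1 LOAD -> counter=4 r=(4,3,0) succ=(1,0,0) retry=(1,1,0)
8. t2 LOAD -> counter=4 r=(4,4,0) succ=(1,0,0) retry=(1,1,0)
9. t3 LOAD -> counter=4 r=(4,4,4) succ=(1,0,0) retry=(1,1,0)
10. t2 CAS -> counter=5 r=(4,4,4) succ=(1,1,0) retry=(1,1,0)
11. t1 CAS -> counter=5 r=(4,4,4) succ=(1,1,0) retry=(2,1,0)
12. t3 CAS -> counter=5 r=(4,4,4) succ=(1,1,0) retry=(2,1,1)
13. t3 LOAD -> counter=5 r=(4,4,5) succ=(1,1,0) retry=(2,1,1)
14. t3 CAS -> counter=6 r=(4,4,5) succ=(1,1,1) retry=(2,1,1)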